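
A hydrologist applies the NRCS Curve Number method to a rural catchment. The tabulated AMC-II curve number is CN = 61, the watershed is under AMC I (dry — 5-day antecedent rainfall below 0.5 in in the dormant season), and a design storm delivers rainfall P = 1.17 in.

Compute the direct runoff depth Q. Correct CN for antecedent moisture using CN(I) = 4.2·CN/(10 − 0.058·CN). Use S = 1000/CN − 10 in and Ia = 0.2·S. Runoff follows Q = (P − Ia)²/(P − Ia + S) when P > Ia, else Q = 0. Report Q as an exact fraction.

Dry (AMC I): CN(I) = 4.2·61/(10 − 0.058·61) = (1281/5)/(3231/500) = 42700/1077 ≈ 39.647
S = 1000/(42700/1077) − 10 = 6500/427 in ≈ 15.222 in
Ia = 0.2·(6500/427) = 1300/427 in ≈ 3.044 in
P = 1.170 ≤ Ia = 3.044 in: entire storm abstracted, Q = 0.

Q = 0 in ≈ 0.000 in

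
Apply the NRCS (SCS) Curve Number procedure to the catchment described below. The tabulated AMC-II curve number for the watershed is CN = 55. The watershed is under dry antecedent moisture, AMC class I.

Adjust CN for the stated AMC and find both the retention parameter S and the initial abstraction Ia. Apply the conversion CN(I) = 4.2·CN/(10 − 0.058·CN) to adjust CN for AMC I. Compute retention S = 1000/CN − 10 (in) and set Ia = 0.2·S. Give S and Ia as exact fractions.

S = 1500/77 in ≈ 19.481 in; Ia = 300/77 in ≈ 3.896 in

Dry (AMC I): CN(I) = 4.2·55/(10 − 0.058·55) = 231/(681/100) = 7700/227 ≈ 33.921
Max retention: S = 1000/(7700/227) − 10 = 1500/77 in (≈ 19.481 in)
Initial abstraction Ia = S/5 = (1500/77)/5 = 300/77 ≈ 3.896 in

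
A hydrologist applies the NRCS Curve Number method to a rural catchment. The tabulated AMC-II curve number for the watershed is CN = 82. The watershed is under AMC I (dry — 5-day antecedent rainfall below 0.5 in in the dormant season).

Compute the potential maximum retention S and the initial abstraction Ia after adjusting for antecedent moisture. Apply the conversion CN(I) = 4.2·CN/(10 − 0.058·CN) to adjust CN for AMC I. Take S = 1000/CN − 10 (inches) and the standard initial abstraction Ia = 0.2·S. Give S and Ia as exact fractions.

CN(I) from CN(II)=82: (4.2·82)/(10 − 0.058·82) = 28700/437 ≈ 65.675
S = 1000/(28700/437) − 10 = 1500/287 in ≈ 5.226 in
Ia = 0.2·(1500/287) = 300/287 in ≈ 1.045 in

S = 1500/287 in ≈ 5.226 in; Ia = 300/287 in ≈ 1.045 in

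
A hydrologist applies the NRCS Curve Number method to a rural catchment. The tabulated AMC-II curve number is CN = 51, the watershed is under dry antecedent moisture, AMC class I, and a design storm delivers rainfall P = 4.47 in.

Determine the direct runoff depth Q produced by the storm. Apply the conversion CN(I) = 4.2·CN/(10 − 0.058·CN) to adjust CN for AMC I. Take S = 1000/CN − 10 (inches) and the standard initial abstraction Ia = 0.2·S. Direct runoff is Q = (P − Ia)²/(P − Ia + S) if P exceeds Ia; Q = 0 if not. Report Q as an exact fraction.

Dry (AMC I): CN(I) = 4.2·51/(10 − 0.058·51) = (1071/5)/(3521/500) = 15300/503 ≈ 30.417
S = 1000/(15300/503) − 10 = 3500/153 in ≈ 22.876 in
Ia = 0.2S: 0.2·22.876 = 4.575 in (exactly 700/153)
P = 4.470 ≤ Ia = 4.575 in: entire storm abstracted, Q = 0.

Q = 0 in ≈ 0.000 in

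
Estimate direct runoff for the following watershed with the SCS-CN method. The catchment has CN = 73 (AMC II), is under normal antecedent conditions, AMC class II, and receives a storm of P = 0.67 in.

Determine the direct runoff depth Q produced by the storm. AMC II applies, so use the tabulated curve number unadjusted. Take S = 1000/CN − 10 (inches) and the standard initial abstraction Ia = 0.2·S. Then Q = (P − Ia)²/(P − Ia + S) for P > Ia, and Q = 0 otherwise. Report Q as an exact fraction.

Q = 0 in ≈ 0.000 in

CN(II) = 73; AMC II needs no correction.
S = 1000/73 − 10 = 270/73 in ≈ 3.699 in
Ia = 0.2S: 0.2·3.699 = 0.740 in (exactly 54/73)
P = 0.670 ≤ Ia = 0.740 in: entire storm abstracted, Q = 0.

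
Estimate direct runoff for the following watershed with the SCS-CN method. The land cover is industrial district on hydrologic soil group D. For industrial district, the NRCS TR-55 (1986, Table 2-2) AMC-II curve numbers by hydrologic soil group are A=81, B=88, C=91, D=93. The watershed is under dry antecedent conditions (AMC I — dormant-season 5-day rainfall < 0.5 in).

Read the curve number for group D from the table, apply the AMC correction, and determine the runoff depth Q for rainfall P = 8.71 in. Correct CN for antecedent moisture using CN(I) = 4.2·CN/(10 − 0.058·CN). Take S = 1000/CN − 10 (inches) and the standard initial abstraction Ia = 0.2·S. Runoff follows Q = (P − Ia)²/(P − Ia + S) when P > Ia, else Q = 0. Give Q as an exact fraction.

Q = 54293194081/7895951100 in ≈ 6.876 in

NRCS table: industrial district, soil group D → CN(II) = 93
Dry (AMC I): CN(I) = 4.2·93/(10 − 0.058·93) = (1953/5)/(2303/500) = 27900/329 ≈ 84.802
Max retention: S = 1000/(27900/329) − 10 = 500/279 in (≈ 1.792 in)
Ia = 0.2S: 0.2·1.792 = 0.358 in (exactly 100/279)
Excess rainfall: 8.710 − 0.358 = 8.352 in; P > Ia so Q > 0
Q = (233009/27900)²/((233009/27900) + 500/279) = (54293194081/778410000)/(283009/27900) = 54293194081/7895951100 in ≈ 6.876 in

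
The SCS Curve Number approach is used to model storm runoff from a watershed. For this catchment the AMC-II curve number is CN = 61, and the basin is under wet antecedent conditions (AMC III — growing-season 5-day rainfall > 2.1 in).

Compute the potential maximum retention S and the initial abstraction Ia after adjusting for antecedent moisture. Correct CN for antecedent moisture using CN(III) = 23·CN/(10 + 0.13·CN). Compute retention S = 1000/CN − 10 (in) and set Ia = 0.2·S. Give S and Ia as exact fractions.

Wet (AMC III): CN(III) = 23·61/(10 + 0.13·61) = 1403/(1793/100) = 140300/1793 ≈ 78.249
Retention S: 1000/CN − 10 with CN=78.249 → S = 3900/1403 ≈ 2.780 in
Ia = 0.2·(3900/1403) = 780/1403 in ≈ 0.556 in

S = 3900/1403 in ≈ 2.780 in; Ia = 780/1403 in ≈ 0.556 in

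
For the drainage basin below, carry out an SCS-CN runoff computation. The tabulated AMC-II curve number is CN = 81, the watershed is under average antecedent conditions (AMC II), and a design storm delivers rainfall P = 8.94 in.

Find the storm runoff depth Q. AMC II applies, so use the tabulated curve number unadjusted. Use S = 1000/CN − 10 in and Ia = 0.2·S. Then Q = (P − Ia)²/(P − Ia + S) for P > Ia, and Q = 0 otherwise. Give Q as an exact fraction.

Q = 1176970249/177418350 in ≈ 6.634 in

AMC II — tabulated CN = 81 applies directly.
Retention S: 1000/CN − 10 with CN=81.000 → S = 190/81 ≈ 2.346 in
Ia = 0.2S: 0.2·2.346 = 0.469 in (exactly 38/81)
P − Ia = 8.940 − 0.469 = 34307/4050 ≈ 8.471 in (> 0, runoff occurs)
Q: (34307/4050)² ÷ (43807/4050) = 1176970249/177418350 in (≈ 6.634 in)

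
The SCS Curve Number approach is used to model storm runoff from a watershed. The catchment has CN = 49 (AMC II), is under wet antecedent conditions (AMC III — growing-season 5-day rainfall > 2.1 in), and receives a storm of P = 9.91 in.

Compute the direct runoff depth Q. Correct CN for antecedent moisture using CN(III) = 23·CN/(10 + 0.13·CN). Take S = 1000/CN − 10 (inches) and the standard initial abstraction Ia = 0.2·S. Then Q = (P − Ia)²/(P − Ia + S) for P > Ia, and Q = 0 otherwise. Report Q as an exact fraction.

Wet (AMC III): CN(III) = 23·49/(10 + 0.13·49) = 1127/(1637/100) = 112700/1637 ≈ 68.845
Max retention: S = 1000/(112700/1637) − 10 = 5100/1127 in (≈ 4.525 in)
Initial abstraction Ia = S/5 = (5100/1127)/5 = 1020/1127 ≈ 0.905 in
Since P=9.910 > Ia=0.905: effective rainfall P−Ia = 1014857/112700 in
Q: (1014857/112700)² ÷ (1524857/112700) = 1029934730449/171851383900 in (≈ 5.993 in)

Q = 1029934730449/171851383900 in ≈ 5.993 in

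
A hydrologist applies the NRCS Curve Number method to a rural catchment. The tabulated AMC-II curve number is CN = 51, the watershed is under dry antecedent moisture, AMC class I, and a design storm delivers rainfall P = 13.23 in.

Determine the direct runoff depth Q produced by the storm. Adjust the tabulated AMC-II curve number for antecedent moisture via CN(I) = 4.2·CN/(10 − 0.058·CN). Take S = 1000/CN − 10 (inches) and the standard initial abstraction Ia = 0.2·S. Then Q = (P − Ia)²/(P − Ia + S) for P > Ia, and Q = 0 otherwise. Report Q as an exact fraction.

Q = 2504970223/1054430100 in ≈ 2.376 in

Dry (AMC I): CN(I) = 4.2·51/(10 − 0.058·51) = (1071/5)/(3521/500) = 15300/503 ≈ 30.417
S = 1000/(15300/503) − 10 = 3500/153 in ≈ 22.876 in
Ia = 0.2S: 0.2·22.876 = 4.575 in (exactly 700/153)
P − Ia = 13.230 − 4.575 = 132419/15300 ≈ 8.655 in (> 0, runoff occurs)
Runoff Q = (P−Ia)²/(P−Ia+S) = (8.655)²/(8.655+22.876) = 2504970223/1054430100 ≈ 2.376 in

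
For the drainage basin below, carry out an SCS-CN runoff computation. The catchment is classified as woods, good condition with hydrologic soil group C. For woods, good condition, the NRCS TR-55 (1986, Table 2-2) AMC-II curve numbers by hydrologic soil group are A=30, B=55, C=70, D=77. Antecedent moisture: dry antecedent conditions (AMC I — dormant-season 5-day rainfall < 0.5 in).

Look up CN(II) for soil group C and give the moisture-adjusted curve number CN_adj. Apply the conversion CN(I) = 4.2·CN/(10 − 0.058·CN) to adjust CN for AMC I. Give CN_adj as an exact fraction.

NRCS table: woods, good condition, soil group C → CN(II) = 70
Adjust CN=70 to AMC I: 4.2·70/(10 − 0.058·70) → 294 ÷ (297/50) = 4900/99 ≈ 49.495

CN_adj = 4900/99 ≈ 49.495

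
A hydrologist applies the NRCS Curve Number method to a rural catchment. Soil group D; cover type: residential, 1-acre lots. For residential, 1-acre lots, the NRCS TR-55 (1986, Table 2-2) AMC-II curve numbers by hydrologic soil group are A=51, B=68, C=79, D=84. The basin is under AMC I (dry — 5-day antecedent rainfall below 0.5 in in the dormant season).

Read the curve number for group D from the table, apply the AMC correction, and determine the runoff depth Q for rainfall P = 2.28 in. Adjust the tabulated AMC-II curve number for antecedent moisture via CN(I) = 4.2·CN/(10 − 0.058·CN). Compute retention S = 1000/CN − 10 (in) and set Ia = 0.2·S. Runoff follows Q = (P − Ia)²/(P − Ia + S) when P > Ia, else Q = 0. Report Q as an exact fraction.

Q = 229128769/718135425 in ≈ 0.319 in

NRCS table: residential, 1-acre lots, soil group D → CN(II) = 84
Adjust CN=84 to AMC I: 4.2·84/(10 − 0.058·84) → (1764/5) ÷ (641/125) = 44100/641 ≈ 68.799
Retention S: 1000/CN − 10 with CN=68.799 → S = 2000/441 ≈ 4.535 in
Initial abstraction Ia = S/5 = (2000/441)/5 = 400/441 ≈ 0.907 in
Since P=2.280 > Ia=0.907: effective rainfall P−Ia = 15137/11025 in
Q = (15137/11025)²/((15137/11025) + 2000/441) = (229128769/121550625)/(65137/11025) = 229128769/718135425 in ≈ 0.319 in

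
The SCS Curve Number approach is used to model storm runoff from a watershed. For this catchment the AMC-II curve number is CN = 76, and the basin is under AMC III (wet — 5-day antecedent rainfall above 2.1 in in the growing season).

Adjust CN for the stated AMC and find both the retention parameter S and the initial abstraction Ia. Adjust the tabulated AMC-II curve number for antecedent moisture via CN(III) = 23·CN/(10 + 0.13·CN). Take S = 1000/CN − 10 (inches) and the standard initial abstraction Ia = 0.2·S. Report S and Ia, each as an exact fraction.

S = 600/437 in ≈ 1.373 in; Ia = 120/437 in ≈ 0.275 in

Wet (AMC III): CN(III) = 23·76/(10 + 0.13·76) = 1748/(497/25) = 43700/497 ≈ 87.928
S = 1000/(43700/497) − 10 = 600/437 in ≈ 1.373 in
Ia = 0.2·(600/437) = 120/437 in ≈ 0.275 in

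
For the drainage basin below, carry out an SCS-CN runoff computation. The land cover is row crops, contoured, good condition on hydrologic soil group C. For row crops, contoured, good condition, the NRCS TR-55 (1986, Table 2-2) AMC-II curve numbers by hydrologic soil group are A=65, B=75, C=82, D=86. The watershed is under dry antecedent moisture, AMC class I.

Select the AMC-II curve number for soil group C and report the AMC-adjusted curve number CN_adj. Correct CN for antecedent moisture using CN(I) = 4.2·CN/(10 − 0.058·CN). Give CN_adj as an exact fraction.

NRCS table: row crops, contoured, good condition, soil group C → CN(II) = 82
Dry (AMC I): CN(I) = 4.2·82/(10 − 0.058·82) = (1722/5)/(1311/250) = 28700/437 ≈ 65.675

CN_adj = 28700/437 ≈ 65.675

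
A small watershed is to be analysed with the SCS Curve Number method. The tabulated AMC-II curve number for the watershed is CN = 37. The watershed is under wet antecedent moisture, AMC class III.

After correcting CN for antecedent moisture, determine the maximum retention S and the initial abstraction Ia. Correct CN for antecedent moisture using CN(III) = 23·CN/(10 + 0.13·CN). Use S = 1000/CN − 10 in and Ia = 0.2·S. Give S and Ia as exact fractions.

S = 6300/851 in ≈ 7.403 in; Ia = 1260/851 in ≈ 1.481 in

CN(III) from CN(II)=37: (23·37)/(10 + 0.13·37) = 85100/1481 ≈ 57.461
Retention S: 1000/CN − 10 with CN=57.461 → S = 6300/851 ≈ 7.403 in
Ia = 0.2·(6300/851) = 1260/851 in ≈ 1.481 in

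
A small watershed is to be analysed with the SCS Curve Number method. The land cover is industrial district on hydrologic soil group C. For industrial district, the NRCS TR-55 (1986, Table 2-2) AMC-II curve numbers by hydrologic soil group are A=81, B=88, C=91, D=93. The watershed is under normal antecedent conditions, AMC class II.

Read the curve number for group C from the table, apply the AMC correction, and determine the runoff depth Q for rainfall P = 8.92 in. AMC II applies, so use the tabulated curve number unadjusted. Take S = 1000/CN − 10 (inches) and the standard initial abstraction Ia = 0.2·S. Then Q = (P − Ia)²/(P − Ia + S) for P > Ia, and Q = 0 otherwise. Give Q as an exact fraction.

NRCS table: industrial district, soil group C → CN(II) = 91
CN(II) = 91; AMC II needs no correction.
Max retention: S = 1000/91 − 10 = 90/91 in (≈ 0.989 in)
Ia = 0.2S: 0.2·0.989 = 0.198 in (exactly 18/91)
Excess rainfall: 8.920 − 0.198 = 8.722 in; P > Ia so Q > 0
Runoff Q = (P−Ia)²/(P−Ia+S) = (8.722)²/(8.722+0.989) = 393744649/50261575 ≈ 7.834 in

Q = 393744649/50261575 in ≈ 7.834 in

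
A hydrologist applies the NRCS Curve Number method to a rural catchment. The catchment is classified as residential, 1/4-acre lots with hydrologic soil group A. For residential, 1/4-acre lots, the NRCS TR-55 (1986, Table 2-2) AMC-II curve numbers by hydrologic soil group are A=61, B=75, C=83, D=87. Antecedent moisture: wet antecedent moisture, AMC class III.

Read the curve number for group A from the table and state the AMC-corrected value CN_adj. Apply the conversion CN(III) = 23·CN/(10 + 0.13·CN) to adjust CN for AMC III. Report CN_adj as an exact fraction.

NRCS table: residential, 1/4-acre lots, soil group A → CN(II) = 61
Adjust CN=61 to AMC III: 23·61/(10 + 0.13·61) → 1403 ÷ (1793/100) = 140300/1793 ≈ 78.249

CN_adj = 140300/1793 ≈ 78.249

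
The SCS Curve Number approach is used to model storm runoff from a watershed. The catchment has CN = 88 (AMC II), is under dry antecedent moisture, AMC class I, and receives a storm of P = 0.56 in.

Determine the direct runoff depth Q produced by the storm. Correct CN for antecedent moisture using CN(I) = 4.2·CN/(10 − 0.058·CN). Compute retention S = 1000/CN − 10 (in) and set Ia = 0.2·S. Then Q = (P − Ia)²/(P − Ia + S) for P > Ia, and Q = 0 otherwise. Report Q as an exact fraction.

Q = 0 in ≈ 0.000 in

Dry (AMC I): CN(I) = 4.2·88/(10 − 0.058·88) = (1848/5)/(612/125) = 3850/51 ≈ 75.490
S = 1000/(3850/51) − 10 = 250/77 in ≈ 3.247 in
Ia = 0.2S: 0.2·3.247 = 0.649 in (exactly 50/77)
P = 0.560 ≤ Ia = 0.649 in: entire storm abstracted, Q = 0.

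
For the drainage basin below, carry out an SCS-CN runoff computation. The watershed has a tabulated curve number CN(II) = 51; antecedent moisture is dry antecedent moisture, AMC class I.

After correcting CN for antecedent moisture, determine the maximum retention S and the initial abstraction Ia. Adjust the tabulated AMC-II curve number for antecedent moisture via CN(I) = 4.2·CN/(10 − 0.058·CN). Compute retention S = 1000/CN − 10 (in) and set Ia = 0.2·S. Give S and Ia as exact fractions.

Adjust CN=51 to AMC I: 4.2·51/(10 − 0.058·51) → (1071/5) ÷ (3521/500) = 15300/503 ≈ 30.417
S = 1000/(15300/503) − 10 = 3500/153 in ≈ 22.876 in
Initial abstraction Ia = S/5 = (3500/153)/5 = 700/153 ≈ 4.575 in

S = 3500/153 in ≈ 22.876 in; Ia = 700/153 in ≈ 4.575 in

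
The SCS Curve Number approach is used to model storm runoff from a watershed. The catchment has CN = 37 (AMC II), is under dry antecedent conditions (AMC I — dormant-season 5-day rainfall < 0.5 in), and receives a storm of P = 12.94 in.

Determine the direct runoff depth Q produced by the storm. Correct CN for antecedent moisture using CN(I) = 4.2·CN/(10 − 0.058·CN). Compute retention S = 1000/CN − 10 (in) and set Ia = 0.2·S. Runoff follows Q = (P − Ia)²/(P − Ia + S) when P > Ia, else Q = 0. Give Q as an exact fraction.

Q = 79905721/155287150 in ≈ 0.515 in

Dry (AMC I): CN(I) = 4.2·37/(10 − 0.058·37) = (777/5)/(3927/500) = 3700/187 ≈ 19.786
Max retention: S = 1000/(3700/187) − 10 = 1500/37 in (≈ 40.541 in)
Initial abstraction Ia = S/5 = (1500/37)/5 = 300/37 ≈ 8.108 in
P − Ia = 12.940 − 8.108 = 8939/1850 ≈ 4.832 in (> 0, runoff occurs)
Q: (8939/1850)² ÷ (83939/1850) = 79905721/155287150 in (≈ 0.515 in)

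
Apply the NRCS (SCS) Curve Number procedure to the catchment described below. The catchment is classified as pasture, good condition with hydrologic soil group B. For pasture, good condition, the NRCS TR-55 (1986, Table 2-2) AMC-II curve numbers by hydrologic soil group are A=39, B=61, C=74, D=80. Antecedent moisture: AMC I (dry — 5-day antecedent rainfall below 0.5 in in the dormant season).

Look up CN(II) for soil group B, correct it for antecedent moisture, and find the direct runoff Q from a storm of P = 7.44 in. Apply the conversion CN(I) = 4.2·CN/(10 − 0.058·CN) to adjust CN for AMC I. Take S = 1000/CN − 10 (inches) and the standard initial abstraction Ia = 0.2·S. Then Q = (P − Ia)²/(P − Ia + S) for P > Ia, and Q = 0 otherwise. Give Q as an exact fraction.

NRCS table: pasture, good condition, soil group B → CN(II) = 61
Dry (AMC I): CN(I) = 4.2·61/(10 − 0.058·61) = (1281/5)/(3231/500) = 42700/1077 ≈ 39.647
Retention S: 1000/CN − 10 with CN=39.647 → S = 6500/427 ≈ 15.222 in
Ia = 0.2S: 0.2·15.222 = 3.044 in (exactly 1300/427)
Since P=7.440 > Ia=3.044: effective rainfall P−Ia = 46922/10675 in
Runoff Q = (P−Ia)²/(P−Ia+S) = (4.396)²/(4.396+15.222) = 1100837042/1117789925 ≈ 0.985 in

Q = 1100837042/1117789925 in ≈ 0.985 in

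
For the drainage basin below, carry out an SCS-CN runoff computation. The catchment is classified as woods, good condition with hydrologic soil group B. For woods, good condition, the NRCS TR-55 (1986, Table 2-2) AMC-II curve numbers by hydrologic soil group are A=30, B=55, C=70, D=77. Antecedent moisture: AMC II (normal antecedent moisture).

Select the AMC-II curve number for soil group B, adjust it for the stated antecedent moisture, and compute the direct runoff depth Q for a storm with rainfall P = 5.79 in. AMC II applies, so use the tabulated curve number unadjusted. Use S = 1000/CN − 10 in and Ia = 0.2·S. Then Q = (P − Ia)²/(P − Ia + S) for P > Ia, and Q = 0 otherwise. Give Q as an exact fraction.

NRCS table: woods, good condition, soil group B → CN(II) = 55
CN(II) = 55; AMC II needs no correction.
Max retention: S = 1000/55 − 10 = 90/11 in (≈ 8.182 in)
Initial abstraction Ia = S/5 = (90/11)/5 = 18/11 ≈ 1.636 in
Excess rainfall: 5.790 − 1.636 = 4.154 in; P > Ia so Q > 0
Q = (4569/1100)²/((4569/1100) + 90/11) = (20875761/1210000)/(13569/1100) = 6958587/4975300 in ≈ 1.399 in

Q = 6958587/4975300 in ≈ 1.399 in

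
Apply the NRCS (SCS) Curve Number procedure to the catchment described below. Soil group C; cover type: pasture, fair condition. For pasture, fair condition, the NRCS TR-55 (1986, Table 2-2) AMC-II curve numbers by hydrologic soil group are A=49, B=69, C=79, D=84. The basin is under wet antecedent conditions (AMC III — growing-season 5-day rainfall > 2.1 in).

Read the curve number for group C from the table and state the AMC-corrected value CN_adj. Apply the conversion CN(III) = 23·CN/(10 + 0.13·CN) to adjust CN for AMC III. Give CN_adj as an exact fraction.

NRCS table: pasture, fair condition, soil group C → CN(II) = 79
Wet (AMC III): CN(III) = 23·79/(10 + 0.13·79) = 1817/(2027/100) = 181700/2027 ≈ 89.640

CN_adj = 181700/2027 ≈ 89.640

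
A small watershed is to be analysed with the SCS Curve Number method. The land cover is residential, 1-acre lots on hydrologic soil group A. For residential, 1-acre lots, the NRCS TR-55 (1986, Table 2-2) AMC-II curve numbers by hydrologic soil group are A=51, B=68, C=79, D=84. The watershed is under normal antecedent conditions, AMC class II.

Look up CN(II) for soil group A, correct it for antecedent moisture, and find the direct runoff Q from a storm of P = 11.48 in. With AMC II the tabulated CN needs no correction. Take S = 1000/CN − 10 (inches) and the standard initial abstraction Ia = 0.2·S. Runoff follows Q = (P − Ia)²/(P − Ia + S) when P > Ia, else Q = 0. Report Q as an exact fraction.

Q = 21217567/4451025 in ≈ 4.767 in

NRCS table: residential, 1-acre lots, soil group A → CN(II) = 51
AMC II — tabulated CN = 51 applies directly.
Max retention: S = 1000/51 − 10 = 490/51 in (≈ 9.608 in)
Initial abstraction Ia = S/5 = (490/51)/5 = 98/51 ≈ 1.922 in
P − Ia = 11.480 − 1.922 = 12187/1275 ≈ 9.558 in (> 0, runoff occurs)
Q = (12187/1275)²/((12187/1275) + 490/51) = (148522969/1625625)/(24437/1275) = 21217567/4451025 in ≈ 4.767 in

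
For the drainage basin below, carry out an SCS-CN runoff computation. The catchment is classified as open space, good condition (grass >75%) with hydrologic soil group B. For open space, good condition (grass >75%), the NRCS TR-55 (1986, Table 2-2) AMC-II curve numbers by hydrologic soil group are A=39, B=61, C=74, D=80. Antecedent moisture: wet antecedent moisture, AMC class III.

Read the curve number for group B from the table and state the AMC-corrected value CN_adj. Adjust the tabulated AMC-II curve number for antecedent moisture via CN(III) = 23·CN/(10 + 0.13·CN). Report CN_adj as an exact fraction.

CN_adj = 140300/1793 ≈ 78.249

NRCS table: open space, good condition (grass >75%), soil group B → CN(II) = 61
CN(III) from CN(II)=61: (23·61)/(10 + 0.13·61) = 140300/1793 ≈ 78.249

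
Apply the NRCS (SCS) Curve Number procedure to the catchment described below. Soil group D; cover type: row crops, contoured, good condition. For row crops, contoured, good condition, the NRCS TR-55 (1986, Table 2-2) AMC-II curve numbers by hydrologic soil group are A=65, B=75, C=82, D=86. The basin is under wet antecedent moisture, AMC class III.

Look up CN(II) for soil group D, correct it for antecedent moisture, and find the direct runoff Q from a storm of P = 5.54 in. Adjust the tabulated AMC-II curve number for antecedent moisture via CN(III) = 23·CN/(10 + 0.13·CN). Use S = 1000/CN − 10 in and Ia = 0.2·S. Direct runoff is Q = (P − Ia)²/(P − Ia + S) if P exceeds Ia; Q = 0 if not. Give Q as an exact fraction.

NRCS table: row crops, contoured, good condition, soil group D → CN(II) = 86
CN(III) from CN(II)=86: (23·86)/(10 + 0.13·86) = 98900/1059 ≈ 93.390
Max retention: S = 1000/(98900/1059) − 10 = 700/989 in (≈ 0.708 in)
Ia = 0.2·(700/989) = 140/989 in ≈ 0.142 in
P − Ia = 5.540 − 0.142 = 266953/49450 ≈ 5.398 in (> 0, runoff occurs)
Q = (266953/49450)²/((266953/49450) + 700/989) = (71263904209/2445302500)/(301953/49450) = 71263904209/14931575850 in ≈ 4.773 in

Q = 71263904209/14931575850 in ≈ 4.773 in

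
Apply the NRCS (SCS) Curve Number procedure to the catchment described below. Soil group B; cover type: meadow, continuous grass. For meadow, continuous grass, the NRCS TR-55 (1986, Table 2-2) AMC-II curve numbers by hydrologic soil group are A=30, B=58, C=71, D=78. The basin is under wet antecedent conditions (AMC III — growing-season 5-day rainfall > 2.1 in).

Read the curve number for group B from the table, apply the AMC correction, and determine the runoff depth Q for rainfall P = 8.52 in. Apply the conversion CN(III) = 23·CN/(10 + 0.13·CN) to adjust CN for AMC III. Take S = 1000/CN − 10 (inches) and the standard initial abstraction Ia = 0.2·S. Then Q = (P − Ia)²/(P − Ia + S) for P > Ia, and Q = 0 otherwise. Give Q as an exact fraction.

NRCS table: meadow, continuous grass, soil group B → CN(II) = 58
Wet (AMC III): CN(III) = 23·58/(10 + 0.13·58) = 1334/(877/50) = 66700/877 ≈ 76.055
Max retention: S = 1000/(66700/877) − 10 = 2100/667 in (≈ 3.148 in)
Ia = 0.2S: 0.2·3.148 = 0.630 in (exactly 420/667)
Excess rainfall: 8.520 − 0.630 = 7.890 in; P > Ia so Q > 0
Runoff Q = (P−Ia)²/(P−Ia+S) = (7.890)²/(7.890+3.148) = 5770309347/1023127975 ≈ 5.640 in

Q = 5770309347/1023127975 in ≈ 5.640 in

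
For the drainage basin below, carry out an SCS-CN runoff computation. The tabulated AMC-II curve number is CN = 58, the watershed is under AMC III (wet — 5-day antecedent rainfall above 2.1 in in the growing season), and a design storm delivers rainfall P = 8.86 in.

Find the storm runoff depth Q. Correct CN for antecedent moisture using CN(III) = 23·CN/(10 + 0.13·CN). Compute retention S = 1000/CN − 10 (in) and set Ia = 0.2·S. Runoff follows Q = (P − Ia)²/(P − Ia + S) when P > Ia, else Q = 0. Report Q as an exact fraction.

Q = 75339819361/12655691350 in ≈ 5.953 in

Adjust CN=58 to AMC III: 23·58/(10 + 0.13·58) → 1334 ÷ (877/50) = 66700/877 ≈ 76.055
S = 1000/(66700/877) − 10 = 2100/667 in ≈ 3.148 in
Initial abstraction Ia = S/5 = (2100/667)/5 = 420/667 ≈ 0.630 in
P − Ia = 8.860 − 0.630 = 274481/33350 ≈ 8.230 in (> 0, runoff occurs)
Q: (274481/33350)² ÷ (379481/33350) = 75339819361/12655691350 in (≈ 5.953 in)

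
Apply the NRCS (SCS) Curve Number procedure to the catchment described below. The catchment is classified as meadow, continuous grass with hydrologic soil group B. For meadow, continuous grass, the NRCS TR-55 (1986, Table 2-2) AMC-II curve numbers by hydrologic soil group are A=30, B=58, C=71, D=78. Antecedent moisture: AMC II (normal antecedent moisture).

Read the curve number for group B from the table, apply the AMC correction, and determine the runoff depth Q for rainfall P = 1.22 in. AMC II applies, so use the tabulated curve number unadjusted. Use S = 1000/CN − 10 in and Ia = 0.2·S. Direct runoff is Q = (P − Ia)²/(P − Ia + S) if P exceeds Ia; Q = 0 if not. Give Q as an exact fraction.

NRCS table: meadow, continuous grass, soil group B → CN(II) = 58
CN(II) = 58; AMC II needs no correction.
S = 1000/58 − 10 = 210/29 in ≈ 7.241 in
Initial abstraction Ia = S/5 = (210/29)/5 = 42/29 ≈ 1.448 in
P = 1.220 ≤ Ia = 1.448 in: entire storm abstracted, Q = 0.

Q = 0 in ≈ 0.000 in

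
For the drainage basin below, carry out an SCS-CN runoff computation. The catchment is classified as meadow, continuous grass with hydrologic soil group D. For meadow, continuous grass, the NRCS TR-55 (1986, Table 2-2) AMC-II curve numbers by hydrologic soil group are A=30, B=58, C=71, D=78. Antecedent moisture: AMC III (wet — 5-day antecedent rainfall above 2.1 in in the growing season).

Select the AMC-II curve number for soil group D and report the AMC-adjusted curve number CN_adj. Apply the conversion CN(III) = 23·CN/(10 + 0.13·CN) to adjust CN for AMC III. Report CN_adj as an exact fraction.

NRCS table: meadow, continuous grass, soil group D → CN(II) = 78
Wet (AMC III): CN(III) = 23·78/(10 + 0.13·78) = 1794/(1007/50) = 89700/1007 ≈ 89.076

CN_adj = 89700/1007 ≈ 89.076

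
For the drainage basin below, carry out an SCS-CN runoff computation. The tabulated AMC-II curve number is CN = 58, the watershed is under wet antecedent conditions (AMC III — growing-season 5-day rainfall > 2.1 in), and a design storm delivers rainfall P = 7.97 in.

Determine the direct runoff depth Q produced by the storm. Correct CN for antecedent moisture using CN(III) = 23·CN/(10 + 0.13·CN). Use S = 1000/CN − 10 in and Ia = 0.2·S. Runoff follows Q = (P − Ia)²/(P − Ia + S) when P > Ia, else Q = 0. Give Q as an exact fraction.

CN(III) from CN(II)=58: (23·58)/(10 + 0.13·58) = 66700/877 ≈ 76.055
Retention S: 1000/CN − 10 with CN=76.055 → S = 2100/667 ≈ 3.148 in
Ia = 0.2·(2100/667) = 420/667 in ≈ 0.630 in
P − Ia = 7.970 − 0.630 = 489599/66700 ≈ 7.340 in (> 0, runoff occurs)
Q = (489599/66700)²/((489599/66700) + 2100/667) = (239707180801/4448890000)/(699599/66700) = 239707180801/46663253300 in ≈ 5.137 in

Q = 239707180801/46663253300 in ≈ 5.137 in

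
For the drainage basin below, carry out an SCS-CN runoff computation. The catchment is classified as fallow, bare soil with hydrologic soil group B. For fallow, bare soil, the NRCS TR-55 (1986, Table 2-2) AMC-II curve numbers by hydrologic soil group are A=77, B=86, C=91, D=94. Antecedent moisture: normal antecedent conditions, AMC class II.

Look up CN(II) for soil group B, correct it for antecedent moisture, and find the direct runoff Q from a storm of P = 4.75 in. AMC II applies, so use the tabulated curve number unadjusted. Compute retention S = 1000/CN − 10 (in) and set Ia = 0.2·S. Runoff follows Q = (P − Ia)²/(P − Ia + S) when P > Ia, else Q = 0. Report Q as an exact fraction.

Q = 579121/179052 in ≈ 3.234 in

NRCS table: fallow, bare soil, soil group B → CN(II) = 86
CN(II) = 86; AMC II needs no correction.
Max retention: S = 1000/86 − 10 = 70/43 in (≈ 1.628 in)
Initial abstraction Ia = S/5 = (70/43)/5 = 14/43 ≈ 0.326 in
Since P=4.750 > Ia=0.326: effective rainfall P−Ia = 761/172 in
Runoff Q = (P−Ia)²/(P−Ia+S) = (4.424)²/(4.424+1.628) = 579121/179052 ≈ 3.234 in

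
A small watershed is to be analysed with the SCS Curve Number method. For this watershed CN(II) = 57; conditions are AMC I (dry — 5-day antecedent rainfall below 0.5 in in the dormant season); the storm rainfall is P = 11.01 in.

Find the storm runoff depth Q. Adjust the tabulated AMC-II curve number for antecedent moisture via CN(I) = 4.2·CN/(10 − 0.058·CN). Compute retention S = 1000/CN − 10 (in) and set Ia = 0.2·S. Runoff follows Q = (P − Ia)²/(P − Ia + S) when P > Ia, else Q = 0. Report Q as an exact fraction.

CN(I) from CN(II)=57: (4.2·57)/(10 − 0.058·57) = 119700/3347 ≈ 35.763
Retention S: 1000/CN − 10 with CN=35.763 → S = 21500/1197 ≈ 17.962 in
Ia = 0.2S: 0.2·17.962 = 3.592 in (exactly 4300/1197)
Excess rainfall: 11.010 − 3.592 = 7.418 in; P > Ia so Q > 0
Q: (887897/119700)² ÷ (3037897/119700) = 788361082609/363636270900 in (≈ 2.168 in)

Q = 788361082609/363636270900 in ≈ 2.168 in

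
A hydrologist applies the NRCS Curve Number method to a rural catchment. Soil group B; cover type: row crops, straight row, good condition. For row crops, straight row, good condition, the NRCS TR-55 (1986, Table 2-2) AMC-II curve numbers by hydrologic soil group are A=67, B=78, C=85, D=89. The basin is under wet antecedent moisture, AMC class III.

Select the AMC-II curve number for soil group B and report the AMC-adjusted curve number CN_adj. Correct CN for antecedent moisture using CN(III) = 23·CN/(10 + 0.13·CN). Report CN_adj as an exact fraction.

CN_adj = 89700/1007 ≈ 89.076

NRCS table: row crops, straight row, good condition, soil group B → CN(II) = 78
Adjust CN=78 to AMC III: 23·78/(10 + 0.13·78) → 1794 ÷ (1007/50) = 89700/1007 ≈ 89.076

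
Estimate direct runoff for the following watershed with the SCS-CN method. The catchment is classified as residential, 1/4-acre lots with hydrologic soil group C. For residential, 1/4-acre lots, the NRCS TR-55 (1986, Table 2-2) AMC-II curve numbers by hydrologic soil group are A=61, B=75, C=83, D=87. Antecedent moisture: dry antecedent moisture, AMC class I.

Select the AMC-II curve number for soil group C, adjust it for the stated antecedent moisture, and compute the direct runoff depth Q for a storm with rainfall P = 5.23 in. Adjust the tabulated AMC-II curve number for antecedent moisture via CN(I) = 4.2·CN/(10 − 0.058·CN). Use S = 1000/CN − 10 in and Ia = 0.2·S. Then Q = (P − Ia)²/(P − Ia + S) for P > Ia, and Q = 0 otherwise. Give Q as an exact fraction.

Q = 549954244921/277413962700 in ≈ 1.982 in

NRCS table: residential, 1/4-acre lots, soil group C → CN(II) = 83
Dry (AMC I): CN(I) = 4.2·83/(10 − 0.058·83) = (1743/5)/(2593/500) = 174300/2593 ≈ 67.219
S = 1000/(174300/2593) − 10 = 8500/1743 in ≈ 4.877 in
Initial abstraction Ia = S/5 = (8500/1743)/5 = 1700/1743 ≈ 0.975 in
Since P=5.230 > Ia=0.975: effective rainfall P−Ia = 741589/174300 in
Runoff Q = (P−Ia)²/(P−Ia+S) = (4.255)²/(4.255+4.877) = 549954244921/277413962700 ≈ 1.982 in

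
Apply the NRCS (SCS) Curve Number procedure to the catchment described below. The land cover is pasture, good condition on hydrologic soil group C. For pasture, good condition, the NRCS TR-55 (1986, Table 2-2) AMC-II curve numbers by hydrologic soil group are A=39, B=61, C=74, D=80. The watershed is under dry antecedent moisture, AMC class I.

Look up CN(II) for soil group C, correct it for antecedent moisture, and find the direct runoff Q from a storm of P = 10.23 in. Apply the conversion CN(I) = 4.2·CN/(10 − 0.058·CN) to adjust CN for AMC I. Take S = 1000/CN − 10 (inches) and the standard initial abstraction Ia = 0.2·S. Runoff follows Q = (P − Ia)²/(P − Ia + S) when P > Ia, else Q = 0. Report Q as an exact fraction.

Q = 442053446641/102165476700 in ≈ 4.327 in

NRCS table: pasture, good condition, soil group C → CN(II) = 74
CN(I) from CN(II)=74: (4.2·74)/(10 − 0.058·74) = 77700/1427 ≈ 54.450
Max retention: S = 1000/(77700/1427) − 10 = 6500/777 in (≈ 8.366 in)
Ia = 0.2·(6500/777) = 1300/777 in ≈ 1.673 in
Since P=10.230 > Ia=1.673: effective rainfall P−Ia = 664871/77700 in
Runoff Q = (P−Ia)²/(P−Ia+S) = (8.557)²/(8.557+8.366) = 442053446641/102165476700 ≈ 4.327 in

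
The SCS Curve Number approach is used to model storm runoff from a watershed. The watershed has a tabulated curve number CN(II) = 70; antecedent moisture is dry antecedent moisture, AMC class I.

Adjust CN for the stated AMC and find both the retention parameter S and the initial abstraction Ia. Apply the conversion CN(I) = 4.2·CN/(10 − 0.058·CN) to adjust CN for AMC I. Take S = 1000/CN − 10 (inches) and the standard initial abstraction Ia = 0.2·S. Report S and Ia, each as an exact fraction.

S = 500/49 in ≈ 10.204 in; Ia = 100/49 in ≈ 2.041 in

CN(I) from CN(II)=70: (4.2·70)/(10 − 0.058·70) = 4900/99 ≈ 49.495
Retention S: 1000/CN − 10 with CN=49.495 → S = 500/49 ≈ 10.204 in
Initial abstraction Ia = S/5 = (500/49)/5 = 100/49 ≈ 2.041 in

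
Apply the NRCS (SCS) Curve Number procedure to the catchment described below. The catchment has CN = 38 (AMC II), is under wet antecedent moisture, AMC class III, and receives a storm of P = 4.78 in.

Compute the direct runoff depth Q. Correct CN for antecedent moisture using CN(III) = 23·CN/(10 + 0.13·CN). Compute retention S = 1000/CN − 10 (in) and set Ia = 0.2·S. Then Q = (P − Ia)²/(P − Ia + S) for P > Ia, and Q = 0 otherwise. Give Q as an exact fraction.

CN(III) from CN(II)=38: (23·38)/(10 + 0.13·38) = 43700/747 ≈ 58.501
Max retention: S = 1000/(43700/747) − 10 = 3100/437 in (≈ 7.094 in)
Ia = 0.2·(3100/437) = 620/437 in ≈ 1.419 in
Since P=4.780 > Ia=1.419: effective rainfall P−Ia = 73443/21850 in
Q: (73443/21850)² ÷ (228443/21850) = 5393874249/4991479550 in (≈ 1.081 in)

Q = 5393874249/4991479550 in ≈ 1.081 in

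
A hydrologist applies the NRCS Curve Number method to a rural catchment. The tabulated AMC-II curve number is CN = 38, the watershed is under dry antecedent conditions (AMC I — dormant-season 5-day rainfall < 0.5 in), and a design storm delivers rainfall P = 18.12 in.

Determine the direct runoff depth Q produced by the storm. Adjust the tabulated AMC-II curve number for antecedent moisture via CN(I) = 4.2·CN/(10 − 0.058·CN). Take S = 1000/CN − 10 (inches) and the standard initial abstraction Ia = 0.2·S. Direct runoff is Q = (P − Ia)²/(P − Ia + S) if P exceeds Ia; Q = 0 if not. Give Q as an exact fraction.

Q = 10659943009/4895201325 in ≈ 2.178 in

Adjust CN=38 to AMC I: 4.2·38/(10 − 0.058·38) → (798/5) ÷ (1949/250) = 39900/1949 ≈ 20.472
Retention S: 1000/CN − 10 with CN=20.472 → S = 15500/399 ≈ 38.847 in
Initial abstraction Ia = S/5 = (15500/399)/5 = 3100/399 ≈ 7.769 in
Excess rainfall: 18.120 − 7.769 = 10.351 in; P > Ia so Q > 0
Q = (103247/9975)²/((103247/9975) + 15500/399) = (10659943009/99500625)/(490747/9975) = 10659943009/4895201325 in ≈ 2.178 in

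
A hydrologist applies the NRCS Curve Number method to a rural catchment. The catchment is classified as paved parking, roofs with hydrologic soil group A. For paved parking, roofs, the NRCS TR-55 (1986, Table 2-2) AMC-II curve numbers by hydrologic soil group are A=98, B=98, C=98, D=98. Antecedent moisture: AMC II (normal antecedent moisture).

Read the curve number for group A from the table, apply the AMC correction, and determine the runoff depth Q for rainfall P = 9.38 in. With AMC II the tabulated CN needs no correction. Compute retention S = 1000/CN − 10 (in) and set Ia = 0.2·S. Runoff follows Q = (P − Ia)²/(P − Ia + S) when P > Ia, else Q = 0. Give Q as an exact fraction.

Q = 523540161/57283450 in ≈ 9.139 in

NRCS table: paved parking, roofs, soil group A → CN(II) = 98
Average conditions: CN = 98 (no AMC adjustment).
Max retention: S = 1000/98 − 10 = 10/49 in (≈ 0.204 in)
Initial abstraction Ia = S/5 = (10/49)/5 = 2/49 ≈ 0.041 in
P − Ia = 9.380 − 0.041 = 22881/2450 ≈ 9.339 in (> 0, runoff occurs)
Q = (22881/2450)²/((22881/2450) + 10/49) = (523540161/6002500)/(23381/2450) = 523540161/57283450 in ≈ 9.139 in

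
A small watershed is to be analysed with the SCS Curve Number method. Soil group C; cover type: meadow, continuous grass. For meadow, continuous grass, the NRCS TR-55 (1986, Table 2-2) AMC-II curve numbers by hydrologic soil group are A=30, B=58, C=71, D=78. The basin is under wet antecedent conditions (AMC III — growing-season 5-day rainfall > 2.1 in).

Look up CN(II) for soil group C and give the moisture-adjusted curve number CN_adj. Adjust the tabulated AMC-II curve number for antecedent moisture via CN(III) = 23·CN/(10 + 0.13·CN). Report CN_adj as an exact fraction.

NRCS table: meadow, continuous grass, soil group C → CN(II) = 71
Adjust CN=71 to AMC III: 23·71/(10 + 0.13·71) → 1633 ÷ (1923/100) = 163300/1923 ≈ 84.919

CN_adj = 163300/1923 ≈ 84.919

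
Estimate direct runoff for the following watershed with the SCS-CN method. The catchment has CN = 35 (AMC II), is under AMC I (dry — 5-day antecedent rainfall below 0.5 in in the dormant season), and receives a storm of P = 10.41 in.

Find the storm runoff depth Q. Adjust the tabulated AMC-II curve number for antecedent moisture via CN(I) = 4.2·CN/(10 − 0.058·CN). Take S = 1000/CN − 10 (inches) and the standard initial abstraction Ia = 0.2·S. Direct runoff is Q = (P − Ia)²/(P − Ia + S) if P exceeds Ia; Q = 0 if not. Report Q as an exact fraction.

Q = 530242729/9893496900 in ≈ 0.054 in

CN(I) from CN(II)=35: (4.2·35)/(10 − 0.058·35) = 14700/797 ≈ 18.444
S = 1000/(14700/797) − 10 = 6500/147 in ≈ 44.218 in
Initial abstraction Ia = S/5 = (6500/147)/5 = 1300/147 ≈ 8.844 in
Excess rainfall: 10.410 − 8.844 = 1.566 in; P > Ia so Q > 0
Q = (23027/14700)²/((23027/14700) + 6500/147) = (530242729/216090000)/(673027/14700) = 530242729/9893496900 in ≈ 0.054 in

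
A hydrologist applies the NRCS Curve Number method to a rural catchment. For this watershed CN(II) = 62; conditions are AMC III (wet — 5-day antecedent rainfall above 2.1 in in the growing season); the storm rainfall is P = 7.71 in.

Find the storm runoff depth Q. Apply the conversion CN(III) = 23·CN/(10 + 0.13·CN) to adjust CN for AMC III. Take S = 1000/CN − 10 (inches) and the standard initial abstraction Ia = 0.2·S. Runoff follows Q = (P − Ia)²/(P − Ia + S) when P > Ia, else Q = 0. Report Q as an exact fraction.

Wet (AMC III): CN(III) = 23·62/(10 + 0.13·62) = 1426/(903/50) = 71300/903 ≈ 78.959
Retention S: 1000/CN − 10 with CN=78.959 → S = 1900/713 ≈ 2.665 in
Initial abstraction Ia = S/5 = (1900/713)/5 = 380/713 ≈ 0.533 in
Excess rainfall: 7.710 − 0.533 = 7.177 in; P > Ia so Q > 0
Q: (511723/71300)² ÷ (701723/71300) = 261860428729/50032849900 in (≈ 5.234 in)

Q = 261860428729/50032849900 in ≈ 5.234 in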